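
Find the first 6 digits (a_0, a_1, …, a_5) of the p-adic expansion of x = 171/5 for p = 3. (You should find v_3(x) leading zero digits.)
(a_0, …, a_5) = (0, 0, 2, 0, 2, 0)

v_3(171/5) = 2, so a_0 = ... = a_1 = 0. Factor out: x = 3^2 · u with u = 19/5 a unit in ℤ_3. Expand u iteratively via a_{v+i} = u_i mod 3, u_{i+1} = (u_i − a_{v+i})/3:
  u_0 = 19/5;  a_2 = 2;  u_1 = (u_0 − 2)/3 = 3/5
  u_1 = 3/5;  a_3 = 0;  u_2 = (u_1 − 0)/3 = 1/5
  u_2 = 1/5;  a_4 = 2;  u_3 = (u_2 − 2)/3 = -3/5
  u_3 = -3/5;  a_5 = 0;  u_4 = (u_3 − 0)/3 = -1/5
Digits: (0, 0, 2, 0, 2, 0).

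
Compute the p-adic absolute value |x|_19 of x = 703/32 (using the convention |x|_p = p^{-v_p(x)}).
|703/32|_19 = 1/19

Step 1 — compute v_19(x) by factoring powers of 19 out of the numerator and denominator: v_19(703/32) = 1. Step 2 — apply |x|_p = p^{-v_p(x)} = 19^{-1} = 1/19.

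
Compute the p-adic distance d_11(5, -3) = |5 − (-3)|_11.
d_11(5, -3) = 1

Step 1 — x − y = 5 − (-3) = 8. Step 2 — v_11(8) = 0 (factor: 8 = (11^0 · 8); the sign does not affect v_p). Step 3 — |x − y|_11 = 11^{0} = 1.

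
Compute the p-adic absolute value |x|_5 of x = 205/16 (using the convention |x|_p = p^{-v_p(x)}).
|205/16|_5 = 1/5

Step 1 — compute v_5(x) by factoring powers of 5 out of the numerator and denominator: v_5(205/16) = 1. Step 2 — apply |x|_p = p^{-v_p(x)} = 5^{-1} = 1/5.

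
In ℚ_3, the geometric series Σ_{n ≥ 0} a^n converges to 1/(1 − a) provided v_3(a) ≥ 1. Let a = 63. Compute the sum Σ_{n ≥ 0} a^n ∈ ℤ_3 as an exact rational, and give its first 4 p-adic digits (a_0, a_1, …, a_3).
Σ a^n = 1/(1 − a) = -1/62;  first 4 digits = (1, 0, 1, 2)

v_3(a) = 2 ≥ 1, so the series converges in ℤ_3 to 1/(1 − a) = 1/(1 − 63) = -1/62. Expand this rational in ℤ_3: compute digits iteratively via d_i = x_i mod 3, x_{i+1} = (x_i − d_i)/3. The first 4 digits are (1, 0, 1, 2).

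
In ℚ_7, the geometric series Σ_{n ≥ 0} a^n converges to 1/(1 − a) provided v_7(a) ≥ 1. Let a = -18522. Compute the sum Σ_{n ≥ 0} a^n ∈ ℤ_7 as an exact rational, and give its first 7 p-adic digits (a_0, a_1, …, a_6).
Σ a^n = 1/(1 − a) = 1/18523;  first 7 digits = (1, 0, 0, 2, 6, 5, 3)

v_7(a) = 3 ≥ 1, so the series converges in ℤ_7 to 1/(1 − a) = 1/(1 − (-18522)) = 1/18523. Expand this rational in ℤ_7: compute digits iteratively via d_i = x_i mod 7, x_{i+1} = (x_i − d_i)/7. The first 7 digits are (1, 0, 0, 2, 6, 5, 3).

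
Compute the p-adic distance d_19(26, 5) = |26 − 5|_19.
d_19(26, 5) = 1

Step 1 — x − y = 26 − 5 = 21. Step 2 — v_19(21) = 0 (factor: 21 = (19^0 · 21); the sign does not affect v_p). Step 3 — |x − y|_19 = 19^{0} = 1.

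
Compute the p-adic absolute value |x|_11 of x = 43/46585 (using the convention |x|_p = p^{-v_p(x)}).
|43/46585|_11 = 1331

Step 1 — compute v_11(x) by factoring powers of 11 out of the numerator and denominator: v_11(43/46585) = -3. Step 2 — apply |x|_p = p^{-v_p(x)} = 11^{3} = 1331.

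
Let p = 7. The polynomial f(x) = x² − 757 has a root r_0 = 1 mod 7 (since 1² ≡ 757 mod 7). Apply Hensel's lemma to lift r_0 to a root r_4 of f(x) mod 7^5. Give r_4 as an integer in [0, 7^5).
r_4 = 1996 (mod 16807)

Hensel's recurrence: r_{i+1} = r_i − f(r_i)·(f′(r_i))^{-1} mod 7^{i+2}, with f′(x) = 2x. Iterate:
  r_0 = 1 (mod 7)
  r_1 = 36 (mod 49)
  r_2 = 281 (mod 343)
  r_3 = 1996 (mod 2401)
  r_4 = 1996 (mod 16807)
Final: r_4 = 1996, and one checks f(r_4) ≡ 0 mod 7^5.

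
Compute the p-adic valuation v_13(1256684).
v_13(1256684) = 4

v_13(n) is the largest exponent k such that 13^k divides n. Factor out: 1256684 = 13^4 · 44. (Sign doesn't affect v_p.) So v_13(1256684) = 4.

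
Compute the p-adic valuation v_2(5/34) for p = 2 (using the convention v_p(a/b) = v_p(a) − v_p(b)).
v_2(5/34) = -1

Factor powers of 2 from the numerator and denominator of the reduced fraction: 5 = 2^0 · 5 and 34 = 2^1 · 17. Apply v_p(a/b) = v_p(a) − v_p(b): v_2(5/34) = 0 − 1 = -1.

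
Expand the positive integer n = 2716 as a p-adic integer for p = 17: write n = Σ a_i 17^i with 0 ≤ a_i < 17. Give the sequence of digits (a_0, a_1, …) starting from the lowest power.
(a_0, a_1, …) = (13, 6, 9)

Repeated division by 17 gives the digits low-to-high: 2716 = 13 + 6·17^1 + 9·17^2. Digit sequence: (13, 6, 9).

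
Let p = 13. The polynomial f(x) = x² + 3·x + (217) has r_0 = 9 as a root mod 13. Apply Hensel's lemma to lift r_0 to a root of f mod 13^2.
r_1 = 74 (mod 169)

Hensel: r_{i+1} = r_i − f(r_i)·(f′(r_i))^{-1} mod 13^{i+2}, f′(x) = 2x + 3. Iterate:
  r_0 = 9 (mod 13)
  r_1 = 74 (mod 169)
Final: r = 74 satisfies f(r) ≡ 0 mod 13^2.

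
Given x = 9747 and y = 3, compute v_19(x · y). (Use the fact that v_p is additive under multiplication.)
v_19(29241) = 2

v_p(x) = 2 (factor: 9747 = 19^2 · 27); v_p(y) = 0 (factor: 3 = 19^0 · 3). Additivity: v_p(xy) = v_p(x) + v_p(y) = 2 + 0 = 2. (Direct check: xy = 29241 = 19^2 · (81).)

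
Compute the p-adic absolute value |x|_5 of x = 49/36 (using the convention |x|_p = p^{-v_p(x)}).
|49/36|_5 = 1

Step 1 — compute v_5(x) by factoring powers of 5 out of the numerator and denominator: v_5(49/36) = 0. Step 2 — apply |x|_p = p^{-v_p(x)} = 5^{0} = 1.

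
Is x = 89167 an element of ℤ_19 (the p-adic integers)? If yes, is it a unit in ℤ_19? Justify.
x ∈ ℤ_19 but not a unit; v_19(x) = 3 > 0

ℤ_19 = {x ∈ ℚ_19 : v_19(x) ≥ 0} and ℤ_19^× = {x ∈ ℤ_19 : v_19(x) = 0}. Here v_19(89167) = v_19(num) − v_19(den) = 3; compare against these criteria.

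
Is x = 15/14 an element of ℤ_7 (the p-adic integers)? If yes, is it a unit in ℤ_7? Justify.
x ∉ ℤ_7 (v_7(x) = -1 < 0)

ℤ_7 = {x ∈ ℚ_7 : v_7(x) ≥ 0} and ℤ_7^× = {x ∈ ℤ_7 : v_7(x) = 0}. Here v_7(15/14) = v_7(num) − v_7(den) = -1; compare against these criteria.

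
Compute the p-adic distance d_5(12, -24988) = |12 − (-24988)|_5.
d_5(12, -24988) = 1/3125

Step 1 — x − y = 12 − (-24988) = 25000. Step 2 — v_5(25000) = 5 (factor: 25000 = (5^5 · 8); the sign does not affect v_p). Step 3 — |x − y|_5 = 5^{-5} = 1/3125.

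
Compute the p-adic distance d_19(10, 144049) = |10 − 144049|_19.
d_19(10, 144049) = 1/6859

Step 1 — x − y = 10 − 144049 = -144039. Step 2 — v_19(-144039) = 3 (factor: -144039 = −(19^3 · 21); the sign does not affect v_p). Step 3 — |x − y|_19 = 19^{-3} = 1/6859.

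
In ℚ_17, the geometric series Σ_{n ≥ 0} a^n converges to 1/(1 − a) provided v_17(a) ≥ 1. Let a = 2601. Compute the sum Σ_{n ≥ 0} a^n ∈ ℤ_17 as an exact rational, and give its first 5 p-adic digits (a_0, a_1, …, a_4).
Σ a^n = 1/(1 − a) = -1/2600;  first 5 digits = (1, 0, 9, 0, 13)

v_17(a) = 2 ≥ 1, so the series converges in ℤ_17 to 1/(1 − a) = 1/(1 − 2601) = -1/2600. Expand this rational in ℤ_17: compute digits iteratively via d_i = x_i mod 17, x_{i+1} = (x_i − d_i)/17. The first 5 digits are (1, 0, 9, 0, 13).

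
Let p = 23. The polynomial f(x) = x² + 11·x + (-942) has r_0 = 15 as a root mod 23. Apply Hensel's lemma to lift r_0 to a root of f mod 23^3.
r_2 = 5512 (mod 12167)

Hensel: r_{i+1} = r_i − f(r_i)·(f′(r_i))^{-1} mod 23^{i+2}, f′(x) = 2x + 11. Iterate:
  r_0 = 15 (mod 23)
  r_1 = 222 (mod 529)
  r_2 = 5512 (mod 12167)
Final: r = 5512 satisfies f(r) ≡ 0 mod 23^3.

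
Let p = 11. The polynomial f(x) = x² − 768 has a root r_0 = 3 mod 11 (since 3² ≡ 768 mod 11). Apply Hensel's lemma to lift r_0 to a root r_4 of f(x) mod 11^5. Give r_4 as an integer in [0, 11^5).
r_4 = 94570 (mod 161051)

Hensel's recurrence: r_{i+1} = r_i − f(r_i)·(f′(r_i))^{-1} mod 11^{i+2}, with f′(x) = 2x. Iterate:
  r_0 = 3 (mod 11)
  r_1 = 69 (mod 121)
  r_2 = 69 (mod 1331)
  r_3 = 6724 (mod 14641)
  r_4 = 94570 (mod 161051)
Final: r_4 = 94570, and one checks f(r_4) ≡ 0 mod 11^5.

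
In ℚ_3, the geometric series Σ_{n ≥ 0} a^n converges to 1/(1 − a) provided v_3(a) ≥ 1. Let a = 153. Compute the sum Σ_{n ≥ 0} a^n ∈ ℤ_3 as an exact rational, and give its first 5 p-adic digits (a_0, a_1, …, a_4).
Σ a^n = 1/(1 − a) = -1/152;  first 5 digits = (1, 0, 2, 2, 2)

v_3(a) = 2 ≥ 1, so the series converges in ℤ_3 to 1/(1 − a) = 1/(1 − 153) = -1/152. Expand this rational in ℤ_3: compute digits iteratively via d_i = x_i mod 3, x_{i+1} = (x_i − d_i)/3. The first 5 digits are (1, 0, 2, 2, 2).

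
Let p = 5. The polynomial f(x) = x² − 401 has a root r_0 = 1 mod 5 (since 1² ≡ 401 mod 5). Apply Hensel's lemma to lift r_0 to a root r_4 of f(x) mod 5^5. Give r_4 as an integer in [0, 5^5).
r_4 = 2076 (mod 3125)

Hensel's recurrence: r_{i+1} = r_i − f(r_i)·(f′(r_i))^{-1} mod 5^{i+2}, with f′(x) = 2x. Iterate:
  r_0 = 1 (mod 5)
  r_1 = 1 (mod 25)
  r_2 = 76 (mod 125)
  r_3 = 201 (mod 625)
  r_4 = 2076 (mod 3125)
Final: r_4 = 2076, and one checks f(r_4) ≡ 0 mod 5^5.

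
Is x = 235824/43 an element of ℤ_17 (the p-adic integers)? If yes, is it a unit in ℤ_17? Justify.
x ∈ ℤ_17 but not a unit; v_17(x) = 3 > 0

ℤ_17 = {x ∈ ℚ_17 : v_17(x) ≥ 0} and ℤ_17^× = {x ∈ ℤ_17 : v_17(x) = 0}. Here v_17(235824/43) = v_17(num) − v_17(den) = 3; compare against these criteria.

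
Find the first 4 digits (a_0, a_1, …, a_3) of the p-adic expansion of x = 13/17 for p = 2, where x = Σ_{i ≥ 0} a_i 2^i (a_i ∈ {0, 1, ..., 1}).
(a_0, …, a_3) = (1, 0, 1, 1)

v_2(13/17) = 0 (numerator and denominator both coprime to 2), so x ∈ ℤ_2^×. Compute digits iteratively via a_i = x_i mod 2, x_{i+1} = (x_i − a_i)/2, with x_0 = x:
  x_0 = 13/17;  a_0 = 1;  x_1 = (x_0 − 1)/2 = -2/17
  x_1 = -2/17;  a_1 = 0;  x_2 = (x_1 − 0)/2 = -1/17
  x_2 = -1/17;  a_2 = 1;  x_3 = (x_2 − 1)/2 = -9/17
  x_3 = -9/17;  a_3 = 1;  x_4 = (x_3 − 1)/2 = -13/17
Digits: (1, 0, 1, 1).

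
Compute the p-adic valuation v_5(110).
v_5(110) = 1

v_5(n) is the largest exponent k such that 5^k divides n. Factor out: 110 = 5^1 · 22. (Sign doesn't affect v_p.) So v_5(110) = 1.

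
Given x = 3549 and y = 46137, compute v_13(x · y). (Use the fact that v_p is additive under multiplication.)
v_13(163740213) = 5

v_p(x) = 2 (factor: 3549 = 13^2 · 21); v_p(y) = 3 (factor: 46137 = 13^3 · 21). Additivity: v_p(xy) = v_p(x) + v_p(y) = 2 + 3 = 5. (Direct check: xy = 163740213 = 13^5 · (441).)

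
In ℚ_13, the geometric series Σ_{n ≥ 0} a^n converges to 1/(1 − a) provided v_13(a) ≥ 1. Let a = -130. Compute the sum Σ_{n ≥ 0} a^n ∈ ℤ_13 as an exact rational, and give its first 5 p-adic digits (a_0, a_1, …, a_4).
Σ a^n = 1/(1 − a) = 1/131;  first 5 digits = (1, 3, 8, 8, 4)

v_13(a) = 1 ≥ 1, so the series converges in ℤ_13 to 1/(1 − a) = 1/(1 − (-130)) = 1/131. Expand this rational in ℤ_13: compute digits iteratively via d_i = x_i mod 13, x_{i+1} = (x_i − d_i)/13. The first 5 digits are (1, 3, 8, 8, 4).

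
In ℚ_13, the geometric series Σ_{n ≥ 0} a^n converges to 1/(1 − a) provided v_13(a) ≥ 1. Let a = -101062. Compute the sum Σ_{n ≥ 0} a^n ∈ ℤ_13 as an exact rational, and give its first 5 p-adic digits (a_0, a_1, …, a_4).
Σ a^n = 1/(1 − a) = 1/101063;  first 5 digits = (1, 0, 0, 6, 9)

v_13(a) = 3 ≥ 1, so the series converges in ℤ_13 to 1/(1 − a) = 1/(1 − (-101062)) = 1/101063. Expand this rational in ℤ_13: compute digits iteratively via d_i = x_i mod 13, x_{i+1} = (x_i − d_i)/13. The first 5 digits are (1, 0, 0, 6, 9).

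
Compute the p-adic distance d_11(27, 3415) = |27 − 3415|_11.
d_11(27, 3415) = 1/121

Step 1 — x − y = 27 − 3415 = -3388. Step 2 — v_11(-3388) = 2 (factor: -3388 = −(11^2 · 28); the sign does not affect v_p). Step 3 — |x − y|_11 = 11^{-2} = 1/121.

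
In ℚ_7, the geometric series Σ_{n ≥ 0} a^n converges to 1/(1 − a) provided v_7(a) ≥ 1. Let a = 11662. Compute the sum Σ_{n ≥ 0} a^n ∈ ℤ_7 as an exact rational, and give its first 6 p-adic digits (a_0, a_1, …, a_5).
Σ a^n = 1/(1 − a) = -1/11661;  first 6 digits = (1, 0, 0, 6, 4, 0)

v_7(a) = 3 ≥ 1, so the series converges in ℤ_7 to 1/(1 − a) = 1/(1 − 11662) = -1/11661. Expand this rational in ℤ_7: compute digits iteratively via d_i = x_i mod 7, x_{i+1} = (x_i − d_i)/7. The first 6 digits are (1, 0, 0, 6, 4, 0).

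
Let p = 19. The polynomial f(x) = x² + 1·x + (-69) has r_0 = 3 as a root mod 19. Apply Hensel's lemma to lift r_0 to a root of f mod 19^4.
r_3 = 107486 (mod 130321)

Hensel: r_{i+1} = r_i − f(r_i)·(f′(r_i))^{-1} mod 19^{i+2}, f′(x) = 2x + 1. Iterate:
  r_0 = 3 (mod 19)
  r_1 = 269 (mod 361)
  r_2 = 4601 (mod 6859)
  r_3 = 107486 (mod 130321)
Final: r = 107486 satisfies f(r) ≡ 0 mod 19^4.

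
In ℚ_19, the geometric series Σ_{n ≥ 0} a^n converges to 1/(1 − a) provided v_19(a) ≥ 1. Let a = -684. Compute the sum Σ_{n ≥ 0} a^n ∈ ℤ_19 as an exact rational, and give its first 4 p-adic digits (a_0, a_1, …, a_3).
Σ a^n = 1/(1 − a) = 1/685;  first 4 digits = (1, 2, 2, 0)

v_19(a) = 1 ≥ 1, so the series converges in ℤ_19 to 1/(1 − a) = 1/(1 − (-684)) = 1/685. Expand this rational in ℤ_19: compute digits iteratively via d_i = x_i mod 19, x_{i+1} = (x_i − d_i)/19. The first 4 digits are (1, 2, 2, 0).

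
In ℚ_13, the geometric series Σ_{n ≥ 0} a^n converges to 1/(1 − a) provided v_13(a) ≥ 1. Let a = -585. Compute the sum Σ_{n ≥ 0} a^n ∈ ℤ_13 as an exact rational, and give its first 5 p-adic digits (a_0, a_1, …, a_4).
Σ a^n = 1/(1 − a) = 1/586;  first 5 digits = (1, 7, 6, 4, 5)

v_13(a) = 1 ≥ 1, so the series converges in ℤ_13 to 1/(1 − a) = 1/(1 − (-585)) = 1/586. Expand this rational in ℤ_13: compute digits iteratively via d_i = x_i mod 13, x_{i+1} = (x_i − d_i)/13. The first 5 digits are (1, 7, 6, 4, 5).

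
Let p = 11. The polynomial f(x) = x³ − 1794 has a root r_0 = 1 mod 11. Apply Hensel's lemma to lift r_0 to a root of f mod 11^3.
r_2 = 397 (mod 1331)

Hensel: r_{i+1} = r_i − f(r_i)/f′(r_i) mod 11^{i+2}, where f′(x) = 3x². Iterate:
  r_0 = 1 (mod 11)
  r_1 = 34 (mod 121)
  r_2 = 397 (mod 1331)
Final: r = 397 with f(r) ≡ 0 mod 11^3.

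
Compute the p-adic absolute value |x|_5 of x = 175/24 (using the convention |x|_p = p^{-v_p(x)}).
|175/24|_5 = 1/25

Step 1 — compute v_5(x) by factoring powers of 5 out of the numerator and denominator: v_5(175/24) = 2. Step 2 — apply |x|_p = p^{-v_p(x)} = 5^{-2} = 1/25.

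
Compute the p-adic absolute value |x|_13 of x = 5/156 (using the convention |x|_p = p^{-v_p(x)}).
|5/156|_13 = 13

Step 1 — compute v_13(x) by factoring powers of 13 out of the numerator and denominator: v_13(5/156) = -1. Step 2 — apply |x|_p = p^{-v_p(x)} = 13^{1} = 13.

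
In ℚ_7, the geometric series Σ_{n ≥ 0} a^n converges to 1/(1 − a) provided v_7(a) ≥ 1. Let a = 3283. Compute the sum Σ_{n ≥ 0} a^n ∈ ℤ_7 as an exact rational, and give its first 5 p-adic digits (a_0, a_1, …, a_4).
Σ a^n = 1/(1 − a) = -1/3282;  first 5 digits = (1, 0, 4, 2, 3)

v_7(a) = 2 ≥ 1, so the series converges in ℤ_7 to 1/(1 − a) = 1/(1 − 3283) = -1/3282. Expand this rational in ℤ_7: compute digits iteratively via d_i = x_i mod 7, x_{i+1} = (x_i − d_i)/7. The first 5 digits are (1, 0, 4, 2, 3).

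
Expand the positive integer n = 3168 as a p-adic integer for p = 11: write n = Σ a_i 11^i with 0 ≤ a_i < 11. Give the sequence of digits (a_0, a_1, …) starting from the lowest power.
(a_0, a_1, …) = (0, 2, 4, 2)

Repeated division by 11 gives the digits low-to-high: 3168 = 2·11^1 + 4·11^2 + 2·11^3. Digit sequence: (0, 2, 4, 2).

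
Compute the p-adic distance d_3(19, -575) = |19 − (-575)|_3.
d_3(19, -575) = 1/27

Step 1 — x − y = 19 − (-575) = 594. Step 2 — v_3(594) = 3 (factor: 594 = (3^3 · 22); the sign does not affect v_p). Step 3 — |x − y|_3 = 3^{-3} = 1/27.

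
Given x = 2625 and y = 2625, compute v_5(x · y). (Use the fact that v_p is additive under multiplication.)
v_5(6890625) = 6

v_p(x) = 3 (factor: 2625 = 5^3 · 21); v_p(y) = 3 (factor: 2625 = 5^3 · 21). Additivity: v_p(xy) = v_p(x) + v_p(y) = 3 + 3 = 6. (Direct check: xy = 6890625 = 5^6 · (441).)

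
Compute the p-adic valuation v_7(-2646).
v_7(-2646) = 2

v_7(n) is the largest exponent k such that 7^k divides n. Factor out: -2646 = -7^2 · 54. (Sign doesn't affect v_p.) So v_7(-2646) = 2.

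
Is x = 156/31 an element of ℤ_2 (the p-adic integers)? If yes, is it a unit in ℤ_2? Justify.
x ∈ ℤ_2 but not a unit; v_2(x) = 2 > 0

ℤ_2 = {x ∈ ℚ_2 : v_2(x) ≥ 0} and ℤ_2^× = {x ∈ ℤ_2 : v_2(x) = 0}. Here v_2(156/31) = v_2(num) − v_2(den) = 2; compare against these criteria.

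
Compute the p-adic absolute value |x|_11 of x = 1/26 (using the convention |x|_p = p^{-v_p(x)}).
|1/26|_11 = 1

Step 1 — compute v_11(x) by factoring powers of 11 out of the numerator and denominator: v_11(1/26) = 0. Step 2 — apply |x|_p = p^{-v_p(x)} = 11^{0} = 1.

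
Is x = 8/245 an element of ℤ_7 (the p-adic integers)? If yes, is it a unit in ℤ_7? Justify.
x ∉ ℤ_7 (v_7(x) = -2 < 0)

ℤ_7 = {x ∈ ℚ_7 : v_7(x) ≥ 0} and ℤ_7^× = {x ∈ ℤ_7 : v_7(x) = 0}. Here v_7(8/245) = v_7(num) − v_7(den) = -2; compare against these criteria.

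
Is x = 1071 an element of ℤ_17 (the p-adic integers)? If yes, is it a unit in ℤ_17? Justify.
x ∈ ℤ_17 but not a unit; v_17(x) = 1 > 0

ℤ_17 = {x ∈ ℚ_17 : v_17(x) ≥ 0} and ℤ_17^× = {x ∈ ℤ_17 : v_17(x) = 0}. Here v_17(1071) = v_17(num) − v_17(den) = 1; compare against these criteria.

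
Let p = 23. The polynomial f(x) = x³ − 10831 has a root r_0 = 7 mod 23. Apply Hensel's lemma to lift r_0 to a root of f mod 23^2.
r_1 = 467 (mod 529)

Hensel: r_{i+1} = r_i − f(r_i)/f′(r_i) mod 23^{i+2}, where f′(x) = 3x². Iterate:
  r_0 = 7 (mod 23)
  r_1 = 467 (mod 529)
Final: r = 467 with f(r) ≡ 0 mod 23^2.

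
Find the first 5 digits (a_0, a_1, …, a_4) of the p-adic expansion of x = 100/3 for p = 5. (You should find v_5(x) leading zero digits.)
(a_0, …, a_4) = (0, 0, 3, 3, 1)

v_5(100/3) = 2, so a_0 = ... = a_1 = 0. Factor out: x = 5^2 · u with u = 4/3 a unit in ℤ_5. Expand u iteratively via a_{v+i} = u_i mod 5, u_{i+1} = (u_i − a_{v+i})/5:
  u_0 = 4/3;  a_2 = 3;  u_1 = (u_0 − 3)/5 = -1/3
  u_1 = -1/3;  a_3 = 3;  u_2 = (u_1 − 3)/5 = -2/3
  u_2 = -2/3;  a_4 = 1;  u_3 = (u_2 − 1)/5 = -1/3
Digits: (0, 0, 3, 3, 1).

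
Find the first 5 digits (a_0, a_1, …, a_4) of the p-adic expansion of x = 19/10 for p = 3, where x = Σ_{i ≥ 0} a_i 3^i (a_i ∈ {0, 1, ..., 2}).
(a_0, …, a_4) = (1, 0, 1, 0, 2)

v_3(19/10) = 0 (numerator and denominator both coprime to 3), so x ∈ ℤ_3^×. Compute digits iteratively via a_i = x_i mod 3, x_{i+1} = (x_i − a_i)/3, with x_0 = x:
  x_0 = 19/10;  a_0 = 1;  x_1 = (x_0 − 1)/3 = 3/10
  x_1 = 3/10;  a_1 = 0;  x_2 = (x_1 − 0)/3 = 1/10
  x_2 = 1/10;  a_2 = 1;  x_3 = (x_2 − 1)/3 = -3/10
  x_3 = -3/10;  a_3 = 0;  x_4 = (x_3 − 0)/3 = -1/10
  x_4 = -1/10;  a_4 = 2;  x_5 = (x_4 − 2)/3 = -7/10
Digits: (1, 0, 1, 0, 2).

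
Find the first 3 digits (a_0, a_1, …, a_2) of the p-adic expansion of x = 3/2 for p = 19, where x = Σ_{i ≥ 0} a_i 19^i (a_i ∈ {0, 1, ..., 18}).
(a_0, …, a_2) = (11, 9, 9)

v_19(3/2) = 0 (numerator and denominator both coprime to 19), so x ∈ ℤ_19^×. Compute digits iteratively via a_i = x_i mod 19, x_{i+1} = (x_i − a_i)/19, with x_0 = x:
  x_0 = 3/2;  a_0 = 11;  x_1 = (x_0 − 11)/19 = -1/2
  x_1 = -1/2;  a_1 = 9;  x_2 = (x_1 − 9)/19 = -1/2
  x_2 = -1/2;  a_2 = 9;  x_3 = (x_2 − 9)/19 = -1/2
Digits: (11, 9, 9).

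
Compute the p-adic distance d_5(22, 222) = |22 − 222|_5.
d_5(22, 222) = 1/25

Step 1 — x − y = 22 − 222 = -200. Step 2 — v_5(-200) = 2 (factor: -200 = −(5^2 · 8); the sign does not affect v_p). Step 3 — |x − y|_5 = 5^{-2} = 1/25.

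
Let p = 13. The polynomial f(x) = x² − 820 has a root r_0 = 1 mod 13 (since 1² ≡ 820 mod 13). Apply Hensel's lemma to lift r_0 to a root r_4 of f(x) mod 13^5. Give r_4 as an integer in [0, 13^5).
r_4 = 4720 (mod 371293)

Hensel's recurrence: r_{i+1} = r_i − f(r_i)·(f′(r_i))^{-1} mod 13^{i+2}, with f′(x) = 2x. Iterate:
  r_0 = 1 (mod 13)
  r_1 = 157 (mod 169)
  r_2 = 326 (mod 2197)
  r_3 = 4720 (mod 28561)
  r_4 = 4720 (mod 371293)
Final: r_4 = 4720, and one checks f(r_4) ≡ 0 mod 13^5.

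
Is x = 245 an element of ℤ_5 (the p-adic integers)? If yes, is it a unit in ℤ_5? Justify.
x ∈ ℤ_5 but not a unit; v_5(x) = 1 > 0

ℤ_5 = {x ∈ ℚ_5 : v_5(x) ≥ 0} and ℤ_5^× = {x ∈ ℤ_5 : v_5(x) = 0}. Here v_5(245) = v_5(num) − v_5(den) = 1; compare against these criteria.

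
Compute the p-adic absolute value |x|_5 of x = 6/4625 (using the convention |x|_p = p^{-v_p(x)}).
|6/4625|_5 = 125

Step 1 — compute v_5(x) by factoring powers of 5 out of the numerator and denominator: v_5(6/4625) = -3. Step 2 — apply |x|_p = p^{-v_p(x)} = 5^{3} = 125.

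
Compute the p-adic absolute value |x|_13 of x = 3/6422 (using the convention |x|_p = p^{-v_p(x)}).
|3/6422|_13 = 169

Step 1 — compute v_13(x) by factoring powers of 13 out of the numerator and denominator: v_13(3/6422) = -2. Step 2 — apply |x|_p = p^{-v_p(x)} = 13^{2} = 169.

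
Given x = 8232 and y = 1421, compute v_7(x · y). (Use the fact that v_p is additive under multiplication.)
v_7(11697672) = 5

v_p(x) = 3 (factor: 8232 = 7^3 · 24); v_p(y) = 2 (factor: 1421 = 7^2 · 29). Additivity: v_p(xy) = v_p(x) + v_p(y) = 3 + 2 = 5. (Direct check: xy = 11697672 = 7^5 · (696).)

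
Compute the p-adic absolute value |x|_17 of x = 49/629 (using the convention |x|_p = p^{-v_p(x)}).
|49/629|_17 = 17

Step 1 — compute v_17(x) by factoring powers of 17 out of the numerator and denominator: v_17(49/629) = -1. Step 2 — apply |x|_p = p^{-v_p(x)} = 17^{1} = 17.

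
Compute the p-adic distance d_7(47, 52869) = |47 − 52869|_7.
d_7(47, 52869) = 1/2401

Step 1 — x − y = 47 − 52869 = -52822. Step 2 — v_7(-52822) = 4 (factor: -52822 = −(7^4 · 22); the sign does not affect v_p). Step 3 — |x − y|_7 = 7^{-4} = 1/2401.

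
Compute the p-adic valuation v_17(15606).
v_17(15606) = 2

v_17(n) is the largest exponent k such that 17^k divides n. Factor out: 15606 = 17^2 · 54. (Sign doesn't affect v_p.) So v_17(15606) = 2.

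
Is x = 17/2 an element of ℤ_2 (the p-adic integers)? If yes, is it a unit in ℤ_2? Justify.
x ∉ ℤ_2 (v_2(x) = -1 < 0)

ℤ_2 = {x ∈ ℚ_2 : v_2(x) ≥ 0} and ℤ_2^× = {x ∈ ℤ_2 : v_2(x) = 0}. Here v_2(17/2) = v_2(num) − v_2(den) = -1; compare against these criteria.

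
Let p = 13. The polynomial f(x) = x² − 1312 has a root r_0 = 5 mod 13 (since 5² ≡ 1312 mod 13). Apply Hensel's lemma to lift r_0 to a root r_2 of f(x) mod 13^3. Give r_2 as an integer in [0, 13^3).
r_2 = 1942 (mod 2197)

Hensel's recurrence: r_{i+1} = r_i − f(r_i)·(f′(r_i))^{-1} mod 13^{i+2}, with f′(x) = 2x. Iterate:
  r_0 = 5 (mod 13)
  r_1 = 83 (mod 169)
  r_2 = 1942 (mod 2197)
Final: r_2 = 1942, and one checks f(r_2) ≡ 0 mod 13^3.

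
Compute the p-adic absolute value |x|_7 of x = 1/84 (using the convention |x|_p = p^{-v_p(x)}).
|1/84|_7 = 7

Step 1 — compute v_7(x) by factoring powers of 7 out of the numerator and denominator: v_7(1/84) = -1. Step 2 — apply |x|_p = p^{-v_p(x)} = 7^{1} = 7.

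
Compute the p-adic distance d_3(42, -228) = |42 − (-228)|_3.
d_3(42, -228) = 1/27

Step 1 — x − y = 42 − (-228) = 270. Step 2 — v_3(270) = 3 (factor: 270 = (3^3 · 10); the sign does not affect v_p). Step 3 — |x − y|_3 = 3^{-3} = 1/27.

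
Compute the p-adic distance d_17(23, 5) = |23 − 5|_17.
d_17(23, 5) = 1

Step 1 — x − y = 23 − 5 = 18. Step 2 — v_17(18) = 0 (factor: 18 = (17^0 · 18); the sign does not affect v_p). Step 3 — |x − y|_17 = 17^{0} = 1.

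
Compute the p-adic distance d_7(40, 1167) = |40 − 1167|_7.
d_7(40, 1167) = 1/49

Step 1 — x − y = 40 − 1167 = -1127. Step 2 — v_7(-1127) = 2 (factor: -1127 = −(7^2 · 23); the sign does not affect v_p). Step 3 — |x − y|_7 = 7^{-2} = 1/49.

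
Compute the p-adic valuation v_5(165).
v_5(165) = 1

v_5(n) is the largest exponent k such that 5^k divides n. Factor out: 165 = 5^1 · 33. (Sign doesn't affect v_p.) So v_5(165) = 1.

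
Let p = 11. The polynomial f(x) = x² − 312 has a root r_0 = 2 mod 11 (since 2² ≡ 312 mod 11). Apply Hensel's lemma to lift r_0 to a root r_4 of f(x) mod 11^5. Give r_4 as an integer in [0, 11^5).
r_4 = 64814 (mod 161051)

Hensel's recurrence: r_{i+1} = r_i − f(r_i)·(f′(r_i))^{-1} mod 11^{i+2}, with f′(x) = 2x. Iterate:
  r_0 = 2 (mod 11)
  r_1 = 79 (mod 121)
  r_2 = 926 (mod 1331)
  r_3 = 6250 (mod 14641)
  r_4 = 64814 (mod 161051)
Final: r_4 = 64814, and one checks f(r_4) ≡ 0 mod 11^5.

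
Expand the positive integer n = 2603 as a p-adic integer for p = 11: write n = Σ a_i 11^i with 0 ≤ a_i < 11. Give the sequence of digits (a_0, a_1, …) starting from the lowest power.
(a_0, a_1, …) = (7, 5, 10, 1)

Repeated division by 11 gives the digits low-to-high: 2603 = 7 + 5·11^1 + 10·11^2 + 1·11^3. Digit sequence: (7, 5, 10, 1).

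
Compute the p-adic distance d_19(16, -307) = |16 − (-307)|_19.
d_19(16, -307) = 1/19

Step 1 — x − y = 16 − (-307) = 323. Step 2 — v_19(323) = 1 (factor: 323 = (19^1 · 17); the sign does not affect v_p). Step 3 — |x − y|_19 = 19^{-1} = 1/19.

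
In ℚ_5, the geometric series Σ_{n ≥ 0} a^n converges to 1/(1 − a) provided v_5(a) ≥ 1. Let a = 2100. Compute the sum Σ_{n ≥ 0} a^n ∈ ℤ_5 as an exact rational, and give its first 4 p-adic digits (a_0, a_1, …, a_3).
Σ a^n = 1/(1 − a) = -1/2099;  first 4 digits = (1, 0, 4, 1)

v_5(a) = 2 ≥ 1, so the series converges in ℤ_5 to 1/(1 − a) = 1/(1 − 2100) = -1/2099. Expand this rational in ℤ_5: compute digits iteratively via d_i = x_i mod 5, x_{i+1} = (x_i − d_i)/5. The first 4 digits are (1, 0, 4, 1).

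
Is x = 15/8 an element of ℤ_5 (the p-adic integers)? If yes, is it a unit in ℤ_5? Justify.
x ∈ ℤ_5 but not a unit; v_5(x) = 1 > 0

ℤ_5 = {x ∈ ℚ_5 : v_5(x) ≥ 0} and ℤ_5^× = {x ∈ ℤ_5 : v_5(x) = 0}. Here v_5(15/8) = v_5(num) − v_5(den) = 1; compare against these criteria.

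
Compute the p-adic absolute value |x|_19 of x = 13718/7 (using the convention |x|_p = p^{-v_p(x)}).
|13718/7|_19 = 1/6859

Step 1 — compute v_19(x) by factoring powers of 19 out of the numerator and denominator: v_19(13718/7) = 3. Step 2 — apply |x|_p = p^{-v_p(x)} = 19^{-3} = 1/6859.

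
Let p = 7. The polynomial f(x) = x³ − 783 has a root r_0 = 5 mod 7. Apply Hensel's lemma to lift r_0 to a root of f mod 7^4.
r_3 = 1685 (mod 2401)

Hensel: r_{i+1} = r_i − f(r_i)/f′(r_i) mod 7^{i+2}, where f′(x) = 3x². Iterate:
  r_0 = 5 (mod 7)
  r_1 = 19 (mod 49)
  r_2 = 313 (mod 343)
  r_3 = 1685 (mod 2401)
Final: r = 1685 with f(r) ≡ 0 mod 7^4.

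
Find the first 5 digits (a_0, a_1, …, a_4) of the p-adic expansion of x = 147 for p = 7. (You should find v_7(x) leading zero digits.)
(a_0, …, a_4) = (0, 0, 3, 0, 0)

v_7(147) = 2, so a_0 = ... = a_1 = 0. Factor out: x = 7^2 · u with u = 3 a unit in ℤ_7. Expand u iteratively via a_{v+i} = u_i mod 7, u_{i+1} = (u_i − a_{v+i})/7:
  u_0 = 3;  a_2 = 3;  u_1 = (u_0 − 3)/7 = 0
  u_1 = 0;  a_3 = 0;  u_2 = (u_1 − 0)/7 = 0
  u_2 = 0;  a_4 = 0;  u_3 = (u_2 − 0)/7 = 0
Digits: (0, 0, 3, 0, 0).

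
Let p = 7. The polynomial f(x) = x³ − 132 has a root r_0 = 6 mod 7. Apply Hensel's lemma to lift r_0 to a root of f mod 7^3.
r_2 = 27 (mod 343)

Hensel: r_{i+1} = r_i − f(r_i)/f′(r_i) mod 7^{i+2}, where f′(x) = 3x². Iterate:
  r_0 = 6 (mod 7)
  r_1 = 27 (mod 49)
  r_2 = 27 (mod 343)
Final: r = 27 with f(r) ≡ 0 mod 7^3.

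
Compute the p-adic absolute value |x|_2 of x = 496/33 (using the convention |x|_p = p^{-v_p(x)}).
|496/33|_2 = 1/16

Step 1 — compute v_2(x) by factoring powers of 2 out of the numerator and denominator: v_2(496/33) = 4. Step 2 — apply |x|_p = p^{-v_p(x)} = 2^{-4} = 1/16.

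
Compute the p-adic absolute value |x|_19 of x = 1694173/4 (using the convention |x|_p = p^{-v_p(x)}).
|1694173/4|_19 = 1/130321

Step 1 — compute v_19(x) by factoring powers of 19 out of the numerator and denominator: v_19(1694173/4) = 4. Step 2 — apply |x|_p = p^{-v_p(x)} = 19^{-4} = 1/130321.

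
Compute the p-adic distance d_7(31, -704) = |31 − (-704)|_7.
d_7(31, -704) = 1/49

Step 1 — x − y = 31 − (-704) = 735. Step 2 — v_7(735) = 2 (factor: 735 = (7^2 · 15); the sign does not affect v_p). Step 3 — |x − y|_7 = 7^{-2} = 1/49.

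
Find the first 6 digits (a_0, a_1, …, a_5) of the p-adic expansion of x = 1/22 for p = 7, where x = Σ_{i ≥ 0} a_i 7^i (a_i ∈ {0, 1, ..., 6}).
(a_0, …, a_5) = (1, 4, 1, 2, 0, 6)

v_7(1/22) = 0 (numerator and denominator both coprime to 7), so x ∈ ℤ_7^×. Compute digits iteratively via a_i = x_i mod 7, x_{i+1} = (x_i − a_i)/7, with x_0 = x:
  x_0 = 1/22;  a_0 = 1;  x_1 = (x_0 − 1)/7 = -3/22
  x_1 = -3/22;  a_1 = 4;  x_2 = (x_1 − 4)/7 = -13/22
  x_2 = -13/22;  a_2 = 1;  x_3 = (x_2 − 1)/7 = -5/22
  x_3 = -5/22;  a_3 = 2;  x_4 = (x_3 − 2)/7 = -7/22
  x_4 = -7/22;  a_4 = 0;  x_5 = (x_4 − 0)/7 = -1/22
  x_5 = -1/22;  a_5 = 6;  x_6 = (x_5 − 6)/7 = -19/22
Digits: (1, 4, 1, 2, 0, 6).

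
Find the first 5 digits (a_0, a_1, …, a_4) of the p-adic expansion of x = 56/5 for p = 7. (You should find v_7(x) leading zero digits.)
(a_0, …, a_4) = (0, 3, 4, 5, 2)

v_7(56/5) = 1, so a_0 = ... = a_0 = 0. Factor out: x = 7^1 · u with u = 8/5 a unit in ℤ_7. Expand u iteratively via a_{v+i} = u_i mod 7, u_{i+1} = (u_i − a_{v+i})/7:
  u_0 = 8/5;  a_1 = 3;  u_1 = (u_0 − 3)/7 = -1/5
  u_1 = -1/5;  a_2 = 4;  u_2 = (u_1 − 4)/7 = -3/5
  u_2 = -3/5;  a_3 = 5;  u_3 = (u_2 − 5)/7 = -4/5
  u_3 = -4/5;  a_4 = 2;  u_4 = (u_3 − 2)/7 = -2/5
Digits: (0, 3, 4, 5, 2).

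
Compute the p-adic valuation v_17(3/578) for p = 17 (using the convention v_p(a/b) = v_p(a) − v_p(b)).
v_17(3/578) = -2

Factor powers of 17 from the numerator and denominator of the reduced fraction: 3 = 17^0 · 3 and 578 = 17^2 · 2. Apply v_p(a/b) = v_p(a) − v_p(b): v_17(3/578) = 0 − 2 = -2.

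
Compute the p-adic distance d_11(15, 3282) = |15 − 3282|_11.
d_11(15, 3282) = 1/121

Step 1 — x − y = 15 − 3282 = -3267. Step 2 — v_11(-3267) = 2 (factor: -3267 = −(11^2 · 27); the sign does not affect v_p). Step 3 — |x − y|_11 = 11^{-2} = 1/121.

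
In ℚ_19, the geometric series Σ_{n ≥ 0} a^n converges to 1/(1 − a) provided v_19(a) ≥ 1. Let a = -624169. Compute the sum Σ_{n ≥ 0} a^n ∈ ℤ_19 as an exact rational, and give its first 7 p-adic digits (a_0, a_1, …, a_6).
Σ a^n = 1/(1 − a) = 1/624170;  first 7 digits = (1, 0, 0, 4, 14, 18, 15)

v_19(a) = 3 ≥ 1, so the series converges in ℤ_19 to 1/(1 − a) = 1/(1 − (-624169)) = 1/624170. Expand this rational in ℤ_19: compute digits iteratively via d_i = x_i mod 19, x_{i+1} = (x_i − d_i)/19. The first 7 digits are (1, 0, 0, 4, 14, 18, 15).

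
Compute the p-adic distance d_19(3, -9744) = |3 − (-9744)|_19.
d_19(3, -9744) = 1/361

Step 1 — x − y = 3 − (-9744) = 9747. Step 2 — v_19(9747) = 2 (factor: 9747 = (19^2 · 27); the sign does not affect v_p). Step 3 — |x − y|_19 = 19^{-2} = 1/361.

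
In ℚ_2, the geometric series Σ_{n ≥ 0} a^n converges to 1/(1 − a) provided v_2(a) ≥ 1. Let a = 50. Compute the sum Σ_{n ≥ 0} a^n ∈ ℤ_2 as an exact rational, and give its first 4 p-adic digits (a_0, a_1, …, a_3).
Σ a^n = 1/(1 − a) = -1/49;  first 4 digits = (1, 1, 1, 1)

v_2(a) = 1 ≥ 1, so the series converges in ℤ_2 to 1/(1 − a) = 1/(1 − 50) = -1/49. Expand this rational in ℤ_2: compute digits iteratively via d_i = x_i mod 2, x_{i+1} = (x_i − d_i)/2. The first 4 digits are (1, 1, 1, 1).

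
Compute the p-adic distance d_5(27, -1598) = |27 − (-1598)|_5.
d_5(27, -1598) = 1/125

Step 1 — x − y = 27 − (-1598) = 1625. Step 2 — v_5(1625) = 3 (factor: 1625 = (5^3 · 13); the sign does not affect v_p). Step 3 — |x − y|_5 = 5^{-3} = 1/125.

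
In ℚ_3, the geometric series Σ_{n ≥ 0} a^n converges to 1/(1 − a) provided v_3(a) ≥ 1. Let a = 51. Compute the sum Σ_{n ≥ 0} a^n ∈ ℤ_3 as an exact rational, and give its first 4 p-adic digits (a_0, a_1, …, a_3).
Σ a^n = 1/(1 − a) = -1/50;  first 4 digits = (1, 2, 0, 1)

v_3(a) = 1 ≥ 1, so the series converges in ℤ_3 to 1/(1 − a) = 1/(1 − 51) = -1/50. Expand this rational in ℤ_3: compute digits iteratively via d_i = x_i mod 3, x_{i+1} = (x_i − d_i)/3. The first 4 digits are (1, 2, 0, 1).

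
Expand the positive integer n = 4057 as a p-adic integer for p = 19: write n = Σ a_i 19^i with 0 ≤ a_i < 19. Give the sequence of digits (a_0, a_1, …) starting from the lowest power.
(a_0, a_1, …) = (10, 4, 11)

Repeated division by 19 gives the digits low-to-high: 4057 = 10 + 4·19^1 + 11·19^2. Digit sequence: (10, 4, 11).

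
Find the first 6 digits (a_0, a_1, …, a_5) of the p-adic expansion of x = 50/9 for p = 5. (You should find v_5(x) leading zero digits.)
(a_0, …, a_5) = (0, 0, 3, 0, 1, 2)

v_5(50/9) = 2, so a_0 = ... = a_1 = 0. Factor out: x = 5^2 · u with u = 2/9 a unit in ℤ_5. Expand u iteratively via a_{v+i} = u_i mod 5, u_{i+1} = (u_i − a_{v+i})/5:
  u_0 = 2/9;  a_2 = 3;  u_1 = (u_0 − 3)/5 = -5/9
  u_1 = -5/9;  a_3 = 0;  u_2 = (u_1 − 0)/5 = -1/9
  u_2 = -1/9;  a_4 = 1;  u_3 = (u_2 − 1)/5 = -2/9
  u_3 = -2/9;  a_5 = 2;  u_4 = (u_3 − 2)/5 = -4/9
Digits: (0, 0, 3, 0, 1, 2).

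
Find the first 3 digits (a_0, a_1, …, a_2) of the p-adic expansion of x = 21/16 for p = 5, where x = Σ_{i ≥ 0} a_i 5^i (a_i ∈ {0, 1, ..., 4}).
(a_0, …, a_2) = (1, 1, 2)

v_5(21/16) = 0 (numerator and denominator both coprime to 5), so x ∈ ℤ_5^×. Compute digits iteratively via a_i = x_i mod 5, x_{i+1} = (x_i − a_i)/5, with x_0 = x:
  x_0 = 21/16;  a_0 = 1;  x_1 = (x_0 − 1)/5 = 1/16
  x_1 = 1/16;  a_1 = 1;  x_2 = (x_1 − 1)/5 = -3/16
  x_2 = -3/16;  a_2 = 2;  x_3 = (x_2 − 2)/5 = -7/16
Digits: (1, 1, 2).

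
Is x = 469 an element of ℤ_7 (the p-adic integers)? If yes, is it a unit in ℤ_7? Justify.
x ∈ ℤ_7 but not a unit; v_7(x) = 1 > 0

ℤ_7 = {x ∈ ℚ_7 : v_7(x) ≥ 0} and ℤ_7^× = {x ∈ ℤ_7 : v_7(x) = 0}. Here v_7(469) = v_7(num) − v_7(den) = 1; compare against these criteria.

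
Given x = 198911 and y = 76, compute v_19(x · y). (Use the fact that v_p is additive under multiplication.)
v_19(15117236) = 4

v_p(x) = 3 (factor: 198911 = 19^3 · 29); v_p(y) = 1 (factor: 76 = 19^1 · 4). Additivity: v_p(xy) = v_p(x) + v_p(y) = 3 + 1 = 4. (Direct check: xy = 15117236 = 19^4 · (116).)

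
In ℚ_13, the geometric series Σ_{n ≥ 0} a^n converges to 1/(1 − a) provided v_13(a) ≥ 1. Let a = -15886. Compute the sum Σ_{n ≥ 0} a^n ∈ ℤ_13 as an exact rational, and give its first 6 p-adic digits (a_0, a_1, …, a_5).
Σ a^n = 1/(1 − a) = 1/15887;  first 6 digits = (1, 0, 10, 5, 8, 3)

v_13(a) = 2 ≥ 1, so the series converges in ℤ_13 to 1/(1 − a) = 1/(1 − (-15886)) = 1/15887. Expand this rational in ℤ_13: compute digits iteratively via d_i = x_i mod 13, x_{i+1} = (x_i − d_i)/13. The first 6 digits are (1, 0, 10, 5, 8, 3).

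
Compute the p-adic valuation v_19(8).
v_19(8) = 0

v_19(n) is the largest exponent k such that 19^k divides n. Factor out: 8 = 19^0 · 8. (Sign doesn't affect v_p.) So v_19(8) = 0.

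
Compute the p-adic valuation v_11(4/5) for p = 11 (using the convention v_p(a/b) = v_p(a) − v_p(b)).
v_11(4/5) = 0

Factor powers of 11 from the numerator and denominator of the reduced fraction: 4 = 11^0 · 4 and 5 = 11^0 · 5. Apply v_p(a/b) = v_p(a) − v_p(b): v_11(4/5) = 0 − 0 = 0.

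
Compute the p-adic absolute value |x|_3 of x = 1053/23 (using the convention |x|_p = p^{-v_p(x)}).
|1053/23|_3 = 1/81

Step 1 — compute v_3(x) by factoring powers of 3 out of the numerator and denominator: v_3(1053/23) = 4. Step 2 — apply |x|_p = p^{-v_p(x)} = 3^{-4} = 1/81.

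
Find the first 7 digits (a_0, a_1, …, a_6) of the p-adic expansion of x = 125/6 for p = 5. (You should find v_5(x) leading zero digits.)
(a_0, …, a_6) = (0, 0, 0, 1, 4, 0, 4)

v_5(125/6) = 3, so a_0 = ... = a_2 = 0. Factor out: x = 5^3 · u with u = 1/6 a unit in ℤ_5. Expand u iteratively via a_{v+i} = u_i mod 5, u_{i+1} = (u_i − a_{v+i})/5:
  u_0 = 1/6;  a_3 = 1;  u_1 = (u_0 − 1)/5 = -1/6
  u_1 = -1/6;  a_4 = 4;  u_2 = (u_1 − 4)/5 = -5/6
  u_2 = -5/6;  a_5 = 0;  u_3 = (u_2 − 0)/5 = -1/6
  u_3 = -1/6;  a_6 = 4;  u_4 = (u_3 − 4)/5 = -5/6
Digits: (0, 0, 0, 1, 4, 0, 4).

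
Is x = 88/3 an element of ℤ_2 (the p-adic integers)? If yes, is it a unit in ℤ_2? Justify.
x ∈ ℤ_2 but not a unit; v_2(x) = 3 > 0

ℤ_2 = {x ∈ ℚ_2 : v_2(x) ≥ 0} and ℤ_2^× = {x ∈ ℤ_2 : v_2(x) = 0}. Here v_2(88/3) = v_2(num) − v_2(den) = 3; compare against these criteria.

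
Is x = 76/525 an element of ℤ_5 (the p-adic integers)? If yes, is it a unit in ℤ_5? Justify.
x ∉ ℤ_5 (v_5(x) = -2 < 0)

ℤ_5 = {x ∈ ℚ_5 : v_5(x) ≥ 0} and ℤ_5^× = {x ∈ ℤ_5 : v_5(x) = 0}. Here v_5(76/525) = v_5(num) − v_5(den) = -2; compare against these criteria.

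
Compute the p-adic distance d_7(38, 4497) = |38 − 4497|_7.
d_7(38, 4497) = 1/343

Step 1 — x − y = 38 − 4497 = -4459. Step 2 — v_7(-4459) = 3 (factor: -4459 = −(7^3 · 13); the sign does not affect v_p). Step 3 — |x − y|_7 = 7^{-3} = 1/343.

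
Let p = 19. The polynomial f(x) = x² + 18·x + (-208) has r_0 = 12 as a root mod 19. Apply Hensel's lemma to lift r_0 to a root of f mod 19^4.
r_3 = 130295 (mod 130321)

Hensel: r_{i+1} = r_i − f(r_i)·(f′(r_i))^{-1} mod 19^{i+2}, f′(x) = 2x + 18. Iterate:
  r_0 = 12 (mod 19)
  r_1 = 335 (mod 361)
  r_2 = 6833 (mod 6859)
  r_3 = 130295 (mod 130321)
Final: r = 130295 satisfies f(r) ≡ 0 mod 19^4.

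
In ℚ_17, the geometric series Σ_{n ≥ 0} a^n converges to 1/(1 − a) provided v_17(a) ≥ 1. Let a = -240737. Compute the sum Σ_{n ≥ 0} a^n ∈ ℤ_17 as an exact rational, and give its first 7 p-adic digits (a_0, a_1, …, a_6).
Σ a^n = 1/(1 − a) = 1/240738;  first 7 digits = (1, 0, 0, 2, 14, 16, 3)

v_17(a) = 3 ≥ 1, so the series converges in ℤ_17 to 1/(1 − a) = 1/(1 − (-240737)) = 1/240738. Expand this rational in ℤ_17: compute digits iteratively via d_i = x_i mod 17, x_{i+1} = (x_i − d_i)/17. The first 7 digits are (1, 0, 0, 2, 14, 16, 3).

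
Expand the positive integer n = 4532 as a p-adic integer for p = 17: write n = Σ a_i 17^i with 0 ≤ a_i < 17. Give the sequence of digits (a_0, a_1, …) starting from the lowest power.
(a_0, a_1, …) = (10, 11, 15)

Repeated division by 17 gives the digits low-to-high: 4532 = 10 + 11·17^1 + 15·17^2. Digit sequence: (10, 11, 15).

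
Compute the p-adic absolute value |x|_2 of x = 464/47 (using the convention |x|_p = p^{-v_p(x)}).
|464/47|_2 = 1/16

Step 1 — compute v_2(x) by factoring powers of 2 out of the numerator and denominator: v_2(464/47) = 4. Step 2 — apply |x|_p = p^{-v_p(x)} = 2^{-4} = 1/16.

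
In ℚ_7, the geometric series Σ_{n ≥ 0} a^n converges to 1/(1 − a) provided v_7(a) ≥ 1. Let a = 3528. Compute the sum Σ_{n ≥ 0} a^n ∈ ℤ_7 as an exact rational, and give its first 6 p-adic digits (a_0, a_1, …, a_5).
Σ a^n = 1/(1 − a) = -1/3527;  first 6 digits = (1, 0, 2, 3, 5, 5)

v_7(a) = 2 ≥ 1, so the series converges in ℤ_7 to 1/(1 − a) = 1/(1 − 3528) = -1/3527. Expand this rational in ℤ_7: compute digits iteratively via d_i = x_i mod 7, x_{i+1} = (x_i − d_i)/7. The first 6 digits are (1, 0, 2, 3, 5, 5).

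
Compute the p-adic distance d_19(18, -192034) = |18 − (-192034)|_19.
d_19(18, -192034) = 1/6859

Step 1 — x − y = 18 − (-192034) = 192052. Step 2 — v_19(192052) = 3 (factor: 192052 = (19^3 · 28); the sign does not affect v_p). Step 3 — |x − y|_19 = 19^{-3} = 1/6859.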